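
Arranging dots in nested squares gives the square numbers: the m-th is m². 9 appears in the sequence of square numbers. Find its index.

3

We need n² = 9, so n = √9 = 3.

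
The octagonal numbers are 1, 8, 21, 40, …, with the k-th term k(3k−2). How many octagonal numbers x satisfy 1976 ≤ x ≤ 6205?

20

The n-th octagonal number is n(3n−2).
Smallest index with value ≥ 1976: n = 26 (giving 1976).
Largest index with value ≤ 6205: n = 45 (giving 5985).
Indices 26 through 45: 20 terms.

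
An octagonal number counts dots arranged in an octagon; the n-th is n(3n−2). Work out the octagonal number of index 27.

2133

The 27th octagonal number is n(3n−2) with n = 27.
27·(3·27 − 2) = 27·79 = 2133.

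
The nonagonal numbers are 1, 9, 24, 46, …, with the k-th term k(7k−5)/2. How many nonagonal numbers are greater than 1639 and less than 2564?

The n-th nonagonal number is n(7n−5)/2.
Smallest index with value > 1639: n = 23 (giving 1794).
Largest index with value < 2564: n = 27 (giving 2484).
Indices 23 through 27: 5 terms.

5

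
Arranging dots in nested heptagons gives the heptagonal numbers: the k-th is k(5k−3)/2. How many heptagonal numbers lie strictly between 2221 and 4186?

11

The n-th heptagonal number is n(5n−3)/2.
Smallest index with value > 2221: n = 31 (giving 2356).
Largest index with value < 4186: n = 41 (giving 4141).
Indices 31 through 41: 11 terms.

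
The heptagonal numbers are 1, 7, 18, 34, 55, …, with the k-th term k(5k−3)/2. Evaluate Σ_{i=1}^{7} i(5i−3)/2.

Σ i(5i−3)/2 = (5Σi² − 3Σi) / 2 over i = 1..7.
Σi = 28 and Σi² = 140.
(5·140 − 3·28) / 2 = 616/2 = 308.

308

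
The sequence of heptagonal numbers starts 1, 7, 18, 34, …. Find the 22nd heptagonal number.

1177

The 22nd heptagonal number is n(5n−3)/2 with n = 22.
22·(5·22 − 3)/2 = 22·107/2 = 1177.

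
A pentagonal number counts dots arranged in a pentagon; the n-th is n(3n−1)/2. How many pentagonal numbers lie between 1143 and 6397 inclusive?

38

The n-th pentagonal number is n(3n−1)/2.
Smallest index with value ≥ 1143: n = 28 (giving 1162).
Largest index with value ≤ 6397: n = 65 (giving 6305).
Indices 28 through 65: 38 terms.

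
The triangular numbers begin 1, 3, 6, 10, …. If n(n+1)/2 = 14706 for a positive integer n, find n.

171

Set n(n+1)/2 = 14706, giving n² + n − 29412 = 0.
The discriminant is 1 + 8·14706 = 117649, and √117649 = 343.
So n = (-1 + 343) / 2 = 342/2 = 171.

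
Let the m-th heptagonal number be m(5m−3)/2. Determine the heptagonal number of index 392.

The 392nd heptagonal number is n(5n−3)/2 with n = 392.
392·(5·392 − 3)/2 = 392·1957/2 = 383572.

383572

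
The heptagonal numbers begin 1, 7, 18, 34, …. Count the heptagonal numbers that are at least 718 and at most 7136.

36

The n-th heptagonal number is n(5n−3)/2.
Smallest index with value ≥ 718: n = 18 (giving 783).
Largest index with value ≤ 7136: n = 53 (giving 6943).
Indices 18 through 53: 36 terms.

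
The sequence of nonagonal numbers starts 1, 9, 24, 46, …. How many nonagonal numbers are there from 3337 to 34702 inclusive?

68

The n-th nonagonal number is n(7n−5)/2.
Smallest index with value ≥ 3337: n = 32 (giving 3504).
Largest index with value ≤ 34702: n = 99 (giving 34056).
Indices 32 through 99: 68 terms.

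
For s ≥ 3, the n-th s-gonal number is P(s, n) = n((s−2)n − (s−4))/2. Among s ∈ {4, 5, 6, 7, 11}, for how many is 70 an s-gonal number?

1

s = 4: P(4, 8) = 64 and P(4, 9) = 81; 70 is not s-gonal.
s = 5: P(5, 7) = 70. ✓
s = 6: P(6, 6) = 66 and P(6, 7) = 91; 70 is not s-gonal.
s = 7: P(7, 5) = 55 and P(7, 6) = 81; 70 is not s-gonal.
s = 11: P(11, 4) = 58 and P(11, 5) = 95; 70 is not s-gonal.
Hits: s ∈ {5} → 1.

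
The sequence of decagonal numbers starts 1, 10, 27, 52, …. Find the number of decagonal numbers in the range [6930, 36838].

55

The n-th decagonal number is n(4n−3).
Smallest index with value ≥ 6930: n = 42 (giving 6930).
Largest index with value ≤ 36838: n = 96 (giving 36576).
Indices 42 through 96: 55 terms.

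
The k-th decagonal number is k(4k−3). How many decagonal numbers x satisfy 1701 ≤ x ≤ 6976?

22

The n-th decagonal number is n(4n−3).
Smallest index with value ≥ 1701: n = 21 (giving 1701).
Largest index with value ≤ 6976: n = 42 (giving 6930).
Indices 21 through 42: 22 terms.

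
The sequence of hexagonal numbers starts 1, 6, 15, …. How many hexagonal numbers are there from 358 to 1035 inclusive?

10

The n-th hexagonal number is n(2n−1).
Smallest index with value ≥ 358: n = 14 (giving 378).
Largest index with value ≤ 1035: n = 23 (giving 1035).
Indices 14 through 23: 10 terms.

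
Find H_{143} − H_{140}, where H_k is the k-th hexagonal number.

143·(2·143 − 1) = 40755 and 140·(2·140 − 1) = 39060.
Difference: 40755 − 39060 = 1695.

1695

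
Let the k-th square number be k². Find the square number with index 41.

1681

The 41st square number is n² with n = 41.
41² = 1681.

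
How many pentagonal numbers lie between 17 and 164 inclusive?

The n-th pentagonal number is n(3n−1)/2.
Smallest index with value ≥ 17: n = 4 (giving 22).
Largest index with value ≤ 164: n = 10 (giving 145).
Indices 4 through 10: 7 terms.

7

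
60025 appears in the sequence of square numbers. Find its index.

We need n² = 60025, so n = √60025 = 245.

245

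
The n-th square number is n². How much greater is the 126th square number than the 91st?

126² = 15876 and 91² = 8281.
Difference: 15876 − 8281 = 7595.

7595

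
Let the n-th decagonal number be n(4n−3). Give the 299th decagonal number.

The 299th decagonal number is n(4n−3) with n = 299.
299·(4·299 − 3) = 299·1193 = 356707.

356707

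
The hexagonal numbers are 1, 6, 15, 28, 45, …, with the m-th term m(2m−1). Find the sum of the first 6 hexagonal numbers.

Σ i(2i−1) = 2Σi² − Σi over i = 1..6.
Σi = 21 and Σi² = 91.
2·91 − 1·21 = 161.

161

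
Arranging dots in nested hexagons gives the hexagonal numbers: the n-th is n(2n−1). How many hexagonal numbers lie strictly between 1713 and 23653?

The n-th hexagonal number is n(2n−1).
Smallest index with value > 1713: n = 30 (giving 1770).
Largest index with value < 23653: n = 108 (giving 23220).
Indices 30 through 108: 79 terms.

79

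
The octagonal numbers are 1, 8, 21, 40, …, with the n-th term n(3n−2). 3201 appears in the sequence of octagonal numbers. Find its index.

Set n(3n−2) = 3201, giving 3n² − 2n − 3201 = 0.
The discriminant is 4 + 12·3201 = 38416, and √38416 = 196.
So n = (2 + 196) / 6 = 198/6 = 33.
Check: 33·(3·33 − 2) = 3201. ✓

33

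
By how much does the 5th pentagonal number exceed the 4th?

13

Consecutive pentagonal numbers differ by 3n − 2: here 3·5 − 2 = 13.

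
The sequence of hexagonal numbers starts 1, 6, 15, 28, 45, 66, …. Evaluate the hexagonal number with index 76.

76·(2·76 − 1) = 76·151 = 11476.

11476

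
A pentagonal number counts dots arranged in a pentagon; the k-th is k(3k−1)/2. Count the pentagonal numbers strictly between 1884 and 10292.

The n-th pentagonal number is n(3n−1)/2.
Smallest index with value > 1884: n = 36 (giving 1926).
Largest index with value < 10292: n = 82 (giving 10045).
Indices 36 through 82: 47 terms.

47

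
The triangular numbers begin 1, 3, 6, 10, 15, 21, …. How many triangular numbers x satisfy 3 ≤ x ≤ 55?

9

The n-th triangular number is n(n+1)/2.
Smallest index with value ≥ 3: n = 2 (giving 3).
Largest index with value ≤ 55: n = 10 (giving 55).
Indices 2 through 10: 9 terms.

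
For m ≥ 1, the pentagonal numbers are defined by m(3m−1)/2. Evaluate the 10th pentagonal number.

145

The 10th pentagonal number is n(3n−1)/2 with n = 10.
10·(3·10 − 1)/2 = 10·29/2 = 145.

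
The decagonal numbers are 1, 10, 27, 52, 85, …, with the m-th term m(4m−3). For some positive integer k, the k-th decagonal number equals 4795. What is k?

35

Set n(4n−3) = 4795, giving 4n² − 3n − 4795 = 0.
The discriminant is 9 + 16·4795 = 76729, and √76729 = 277.
So n = (3 + 277) / 8 = 280/8 = 35.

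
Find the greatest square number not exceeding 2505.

Solve n² ≤ 2505 for integer n.
n = 50 gives 2500 ≤ 2505, while n = 51 gives 2601 > 2505; so the answer is 2500.

2500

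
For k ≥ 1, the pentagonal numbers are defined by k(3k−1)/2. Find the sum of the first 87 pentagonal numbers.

333036

Σ i(3i−1)/2 = (3Σi² − Σi) / 2 over i = 1..87.
Σi = 3828 and Σi² = 223300.
(3·223300 − 1·3828) / 2 = 666072/2 = 333036.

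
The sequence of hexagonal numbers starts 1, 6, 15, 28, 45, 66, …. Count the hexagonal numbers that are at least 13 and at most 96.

5

The n-th hexagonal number is n(2n−1).
Smallest index with value ≥ 13: n = 3 (giving 15).
Largest index with value ≤ 96: n = 7 (giving 91).
Indices 3 through 7: 5 terms.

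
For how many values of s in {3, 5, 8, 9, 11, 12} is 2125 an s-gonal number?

s = 3: P(3, 64) = 2080 and P(3, 65) = 2145; 2125 is not s-gonal.
s = 5: P(5, 37) = 2035 and P(5, 38) = 2147; 2125 is not s-gonal.
s = 8: P(8, 26) = 1976 and P(8, 27) = 2133; 2125 is not s-gonal.
s = 9: P(9, 25) = 2125. ✓
s = 11: P(11, 22) = 2101 and P(11, 23) = 2300; 2125 is not s-gonal.
s = 12: P(12, 21) = 2121 and P(12, 22) = 2332; 2125 is not s-gonal.
Hits: s ∈ {9} → 1.

1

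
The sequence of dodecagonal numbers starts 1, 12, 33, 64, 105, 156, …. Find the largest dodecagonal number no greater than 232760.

232416

Solve n(5n−4) ≤ 232760 for integer n.
n = 216 gives 232416 ≤ 232760, while n = 217 gives 234577 > 232760; so the answer is 232416.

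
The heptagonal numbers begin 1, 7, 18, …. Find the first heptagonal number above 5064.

Solve n(5n−3)/2 > 5064 for integer n.
The largest n with value ≤ 5064 is 45 (since 4995 ≤ 5064 < 5221), so the first above is n = 46, value 5221.

5221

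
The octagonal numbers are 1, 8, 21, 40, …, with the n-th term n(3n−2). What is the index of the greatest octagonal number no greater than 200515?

258

Solve n(3n−2) ≤ 200515 for integer n.
n = 258 gives 199176 ≤ 200515, while n = 259 gives 200725 > 200515; so the answer is index 258.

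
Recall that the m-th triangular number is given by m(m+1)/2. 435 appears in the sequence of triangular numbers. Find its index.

Set n(n+1)/2 = 435, giving n² + n − 870 = 0.
The discriminant is 1 + 8·435 = 3481, and √3481 = 59.
So n = (-1 + 59) / 2 = 58/2 = 29.
Check: 29·30/2 = 435. ✓

29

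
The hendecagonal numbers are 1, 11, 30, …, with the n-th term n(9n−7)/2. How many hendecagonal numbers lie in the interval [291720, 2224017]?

449

The n-th hendecagonal number is n(9n−7)/2.
Smallest index with value ≥ 291720: n = 255 (giving 291720).
Largest index with value ≤ 2224017: n = 703 (giving 2221480).
Indices 255 through 703: 449 terms.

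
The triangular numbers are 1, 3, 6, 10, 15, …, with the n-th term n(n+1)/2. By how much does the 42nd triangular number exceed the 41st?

Consecutive triangular numbers differ by n: T_{42} − T_{41} = 42.

42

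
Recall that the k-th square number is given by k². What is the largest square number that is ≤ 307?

Solve n² ≤ 307 for integer n.
n = 17 gives 289 ≤ 307, while n = 18 gives 324 > 307; so the answer is 289.

289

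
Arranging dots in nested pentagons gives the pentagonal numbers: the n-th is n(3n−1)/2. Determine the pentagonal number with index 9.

117

The 9th pentagonal number is n(3n−1)/2 with n = 9.
9·(3·9 − 1)/2 = 9·26/2 = 9·13 = 117.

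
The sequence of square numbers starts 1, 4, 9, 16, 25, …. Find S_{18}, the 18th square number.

The 18th square number is n² with n = 18.
18² = 324.

324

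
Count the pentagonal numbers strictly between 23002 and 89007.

119

The n-th pentagonal number is n(3n−1)/2.
Smallest index with value > 23002: n = 125 (giving 23375).
Largest index with value < 89007: n = 243 (giving 88452).
Indices 125 through 243: 119 terms.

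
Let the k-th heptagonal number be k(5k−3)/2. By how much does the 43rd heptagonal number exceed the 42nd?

Consecutive heptagonal numbers differ by 5n − 4: here 5·43 − 4 = 211.

211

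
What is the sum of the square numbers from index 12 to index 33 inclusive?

Σ_{i=12}^{33} i² = 12529 − 506 = 12023.

12023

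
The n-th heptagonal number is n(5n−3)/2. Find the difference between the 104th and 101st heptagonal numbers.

1533

104·(5·104 − 3)/2 = 26884 and 101·(5·101 − 3)/2 = 25351.
Difference: 26884 − 25351 = 1533.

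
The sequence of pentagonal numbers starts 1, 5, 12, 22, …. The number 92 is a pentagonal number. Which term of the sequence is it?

8

Set n(3n−1)/2 = 92, giving 3n² − n − 184 = 0.
The discriminant is 1 + 24·92 = 2209, and √2209 = 47.
So n = (1 + 47) / 6 = 48/6 = 8.
Check: 8·(3·8 − 1)/2 = 92. ✓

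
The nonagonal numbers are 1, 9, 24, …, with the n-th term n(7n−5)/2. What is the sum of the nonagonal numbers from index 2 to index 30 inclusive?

Σ i(7i−5)/2 = (7Σi² − 5Σi) / 2 over i = 2..30.
Σi = 465 − 1 = 464 and Σi² = 9455 − 1 = 9454.
(7·9454 − 5·464) / 2 = 63858/2 = 31929.

31929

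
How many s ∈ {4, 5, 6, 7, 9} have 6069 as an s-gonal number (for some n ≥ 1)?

1

s = 4: P(4, 77) = 5929 and P(4, 78) = 6084; 6069 is not s-gonal.
s = 5: P(5, 63) = 5922 and P(5, 64) = 6112; 6069 is not s-gonal.
s = 6: P(6, 55) = 5995 and P(6, 56) = 6216; 6069 is not s-gonal.
s = 7: P(7, 49) = 5929 and P(7, 50) = 6175; 6069 is not s-gonal.
s = 9: P(9, 42) = 6069. ✓
Hits: s ∈ {9} → 1.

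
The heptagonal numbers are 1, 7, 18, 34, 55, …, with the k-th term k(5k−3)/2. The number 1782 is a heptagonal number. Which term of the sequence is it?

27

Set n(5n−3)/2 = 1782, giving 5n² − 3n − 3564 = 0.
The discriminant is 9 + 40·1782 = 71289, and √71289 = 267.
So n = (3 + 267) / 10 = 270/10 = 27.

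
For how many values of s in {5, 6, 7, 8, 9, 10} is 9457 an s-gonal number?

s = 5: P(5, 79) = 9322 and P(5, 80) = 9560; 9457 is not s-gonal.
s = 6: P(6, 69) = 9453 and P(6, 70) = 9730; 9457 is not s-gonal.
s = 7: P(7, 61) = 9211 and P(7, 62) = 9517; 9457 is not s-gonal.
s = 8: P(8, 56) = 9296 and P(8, 57) = 9633; 9457 is not s-gonal.
s = 9: P(9, 52) = 9334 and P(9, 53) = 9699; 9457 is not s-gonal.
s = 10: P(10, 49) = 9457. ✓
Hits: s ∈ {10} → 1.

1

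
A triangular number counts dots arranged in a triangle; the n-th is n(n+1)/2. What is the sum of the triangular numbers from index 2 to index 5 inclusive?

Σ i(i+1)/2 = (Σi² + Σi) / 2 over i = 2..5.
Σi = 15 − 1 = 14 and Σi² = 55 − 1 = 54.
(1·54 + 1·14) / 2 = 68/2 = 34.

34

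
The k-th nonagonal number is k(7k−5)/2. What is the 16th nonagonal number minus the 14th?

205

16·(7·16 − 5)/2 = 856 and 14·(7·14 − 5)/2 = 651.
Difference: 856 − 651 = 205.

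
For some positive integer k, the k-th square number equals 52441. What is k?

We need n² = 52441, so n = √52441 = 229.
Check: 229² = 52441. ✓

229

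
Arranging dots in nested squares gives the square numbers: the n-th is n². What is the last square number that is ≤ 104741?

Solve n² ≤ 104741 for integer n.
n = 323 gives 104329 ≤ 104741, while n = 324 gives 104976 > 104741; so the answer is 104329.

104329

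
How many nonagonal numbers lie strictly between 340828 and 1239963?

283

The n-th nonagonal number is n(7n−5)/2.
Smallest index with value > 340828: n = 313 (giving 342109).
Largest index with value < 1239963: n = 595 (giving 1237600).
Indices 313 through 595: 283 terms.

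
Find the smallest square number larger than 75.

81

Solve n² > 75 for integer n.
The largest n with value ≤ 75 is 8 (since 64 ≤ 75 < 81), so the first above is n = 9, value 81.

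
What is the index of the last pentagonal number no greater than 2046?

37

Solve n(3n−1)/2 ≤ 2046 for integer n.
n = 37 gives 2035 ≤ 2046, while n = 38 gives 2147 > 2046; so the answer is index 37.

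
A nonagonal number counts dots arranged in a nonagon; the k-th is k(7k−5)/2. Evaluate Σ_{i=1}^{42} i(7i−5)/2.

87290

Σ i(7i−5)/2 = (7Σi² − 5Σi) / 2 over i = 1..42.
Σi = 903 and Σi² = 25585.
(7·25585 − 5·903) / 2 = 174580/2 = 87290.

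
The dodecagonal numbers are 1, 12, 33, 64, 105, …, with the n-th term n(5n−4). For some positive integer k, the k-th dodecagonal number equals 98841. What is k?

Set n(5n−4) = 98841, giving 5n² − 4n − 98841 = 0.
The discriminant is 16 + 20·98841 = 1976836, and √1976836 = 1406.
So n = (4 + 1406) / 10 = 1410/10 = 141.

141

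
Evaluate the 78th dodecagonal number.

The 78th dodecagonal number is n(5n−4) with n = 78.
78·(5·78 − 4) = 78·386 = 30108.

30108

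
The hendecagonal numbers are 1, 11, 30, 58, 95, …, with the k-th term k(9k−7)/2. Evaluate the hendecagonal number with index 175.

The 175th hendecagonal number is n(9n−7)/2 with n = 175.
175·(9·175 − 7)/2 = 175·1568/2 = 175·784 = 137200.

137200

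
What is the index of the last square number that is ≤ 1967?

Solve n² ≤ 1967 for integer n.
n = 44 gives 1936 ≤ 1967, while n = 45 gives 2025 > 1967; so the answer is index 44.

44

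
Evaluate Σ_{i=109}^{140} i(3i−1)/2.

746112

Σ i(3i−1)/2 = (3Σi² − Σi) / 2 over i = 109..140.
Σi = 9870 − 5886 = 3984 and Σi² = 924490 − 425754 = 498736.
(3·498736 − 1·3984) / 2 = 1492224/2 = 746112.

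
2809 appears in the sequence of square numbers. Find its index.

We need n² = 2809, so n = √2809 = 53.
Check: 53² = 2809. ✓

53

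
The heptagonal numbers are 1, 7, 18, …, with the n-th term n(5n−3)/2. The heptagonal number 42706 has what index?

131

Set n(5n−3)/2 = 42706, giving 5n² − 3n − 85412 = 0.
The discriminant is 9 + 40·42706 = 1708249, and √1708249 = 1307.
So n = (3 + 1307) / 10 = 1310/10 = 131.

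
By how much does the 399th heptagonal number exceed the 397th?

399·(5·399 − 3)/2 = 397404 and 397·(5·397 − 3)/2 = 393427.
Difference: 397404 − 393427 = 3977.

3977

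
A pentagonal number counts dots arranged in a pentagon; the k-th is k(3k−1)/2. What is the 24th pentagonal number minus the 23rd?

Consecutive pentagonal numbers differ by 3n − 2: here 3·24 − 2 = 70.

70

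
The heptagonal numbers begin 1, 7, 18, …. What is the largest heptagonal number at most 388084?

Solve n(5n−3)/2 ≤ 388084 for integer n.
n = 394 gives 387499 ≤ 388084, while n = 395 gives 389470 > 388084; so the answer is 387499.

387499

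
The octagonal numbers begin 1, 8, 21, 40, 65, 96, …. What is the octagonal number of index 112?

The 112th octagonal number is n(3n−2) with n = 112.
112·(3·112 − 2) = 112·334 = 37408.

37408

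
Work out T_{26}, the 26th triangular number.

351

The 26th triangular number is n(n+1)/2 with n = 26.
26·27/2 = 702/2 = 351.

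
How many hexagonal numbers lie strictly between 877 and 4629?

27

The n-th hexagonal number is n(2n−1).
Smallest index with value > 877: n = 22 (giving 946).
Largest index with value < 4629: n = 48 (giving 4560).
Indices 22 through 48: 27 terms.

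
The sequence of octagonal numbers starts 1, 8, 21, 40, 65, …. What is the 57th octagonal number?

The 57th octagonal number is n(3n−2) with n = 57.
57·(3·57 − 2) = 57·169 = 9633.

9633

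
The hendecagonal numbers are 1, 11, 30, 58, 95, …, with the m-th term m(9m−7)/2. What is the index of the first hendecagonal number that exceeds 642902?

Solve n(9n−7)/2 > 642902 for integer n.
The largest n with value ≤ 642902 is 378 (since 641655 ≤ 642902 < 645058), so the first above is n = 379, value 645058.

379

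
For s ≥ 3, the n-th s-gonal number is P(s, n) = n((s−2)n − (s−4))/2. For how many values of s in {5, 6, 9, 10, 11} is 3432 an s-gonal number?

s = 5: P(5, 48) = 3432. ✓
s = 6: P(6, 41) = 3321 and P(6, 42) = 3486; 3432 is not s-gonal.
s = 9: P(9, 31) = 3286 and P(9, 32) = 3504; 3432 is not s-gonal.
s = 10: P(10, 29) = 3277 and P(10, 30) = 3510; 3432 is not s-gonal.
s = 11: P(11, 28) = 3430 and P(11, 29) = 3683; 3432 is not s-gonal.
Hits: s ∈ {5} → 1.

1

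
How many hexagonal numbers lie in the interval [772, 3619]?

23

The n-th hexagonal number is n(2n−1).
Smallest index with value ≥ 772: n = 20 (giving 780).
Largest index with value ≤ 3619: n = 42 (giving 3486).
Indices 20 through 42: 23 terms.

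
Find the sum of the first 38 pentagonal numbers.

28158

Σ i(3i−1)/2 = (3Σi² − Σi) / 2 over i = 1..38.
Σi = 741 and Σi² = 19019.
(3·19019 − 1·741) / 2 = 56316/2 = 28158.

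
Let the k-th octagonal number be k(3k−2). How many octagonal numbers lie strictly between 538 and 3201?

19

The n-th octagonal number is n(3n−2).
Smallest index with value > 538: n = 14 (giving 560).
Largest index with value < 3201: n = 32 (giving 3008).
Indices 14 through 32: 19 terms.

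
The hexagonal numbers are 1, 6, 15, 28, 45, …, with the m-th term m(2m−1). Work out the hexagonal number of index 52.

52·(2·52 − 1) = 52·103 = 5356.

5356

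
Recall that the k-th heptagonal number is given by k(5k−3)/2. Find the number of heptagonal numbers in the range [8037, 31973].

57

The n-th heptagonal number is n(5n−3)/2.
Smallest index with value ≥ 8037: n = 57 (giving 8037).
Largest index with value ≤ 31973: n = 113 (giving 31753).
Indices 57 through 113: 57 terms.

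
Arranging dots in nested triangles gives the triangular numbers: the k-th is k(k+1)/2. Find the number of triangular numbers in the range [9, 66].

8

The n-th triangular number is n(n+1)/2.
Smallest index with value ≥ 9: n = 4 (giving 10).
Largest index with value ≤ 66: n = 11 (giving 66).
Indices 4 through 11: 8 terms.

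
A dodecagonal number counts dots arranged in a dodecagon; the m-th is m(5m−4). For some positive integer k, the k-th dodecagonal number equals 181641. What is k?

191

Set n(5n−4) = 181641, giving 5n² − 4n − 181641 = 0.
So n = (4 + 1906) / 10 = 1910/10 = 191.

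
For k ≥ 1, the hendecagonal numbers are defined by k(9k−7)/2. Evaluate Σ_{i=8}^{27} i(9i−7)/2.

Σ i(9i−7)/2 = (9Σi² − 7Σi) / 2 over i = 8..27.
Σi = 378 − 28 = 350 and Σi² = 6930 − 140 = 6790.
(9·6790 − 7·350) / 2 = 58660/2 = 29330.

29330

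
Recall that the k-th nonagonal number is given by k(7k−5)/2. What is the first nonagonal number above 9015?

Solve n(7n−5)/2 > 9015 for integer n.
The largest n with value ≤ 9015 is 51 (since 8976 ≤ 9015 < 9334), so the first above is n = 52, value 9334.

9334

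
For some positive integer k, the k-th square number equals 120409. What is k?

We need n² = 120409, so n = √120409 = 347.

347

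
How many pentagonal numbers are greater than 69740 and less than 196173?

146

The n-th pentagonal number is n(3n−1)/2.
Smallest index with value > 69740: n = 216 (giving 69876).
Largest index with value < 196173: n = 361 (giving 195301).
Indices 216 through 361: 146 terms.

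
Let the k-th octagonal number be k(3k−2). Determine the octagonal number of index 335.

The 335th octagonal number is n(3n−2) with n = 335.
335·(3·335 − 2) = 335·1003 = 336005.

336005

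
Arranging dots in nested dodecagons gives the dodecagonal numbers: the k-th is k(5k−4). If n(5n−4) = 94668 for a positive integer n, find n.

Set n(5n−4) = 94668, giving 5n² − 4n − 94668 = 0.
So n = (4 + 1376) / 10 = 1380/10 = 138.

138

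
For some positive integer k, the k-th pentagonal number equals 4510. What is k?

55

Set n(3n−1)/2 = 4510, giving 3n² − n − 9020 = 0.
So n = (1 + 329) / 6 = 330/6 = 55.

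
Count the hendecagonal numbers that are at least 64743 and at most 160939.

The n-th hendecagonal number is n(9n−7)/2.
Smallest index with value ≥ 64743: n = 121 (giving 65461).
Largest index with value ≤ 160939: n = 189 (giving 160083).
Indices 121 through 189: 69 terms.

69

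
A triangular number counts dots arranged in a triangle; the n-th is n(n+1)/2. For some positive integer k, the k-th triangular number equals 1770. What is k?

59

Set n(n+1)/2 = 1770, giving n² + n − 3540 = 0.
The discriminant is 1 + 8·1770 = 14161, and √14161 = 119.
So n = (-1 + 119) / 2 = 118/2 = 59.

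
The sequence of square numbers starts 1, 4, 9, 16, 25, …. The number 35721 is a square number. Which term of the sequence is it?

189

We need n² = 35721, so n = √35721 = 189.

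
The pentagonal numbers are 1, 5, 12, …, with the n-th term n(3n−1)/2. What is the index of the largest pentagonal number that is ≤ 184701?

351

Solve n(3n−1)/2 ≤ 184701 for integer n.
n = 351 gives 184626 ≤ 184701, while n = 352 gives 185680 > 184701; so the answer is index 351.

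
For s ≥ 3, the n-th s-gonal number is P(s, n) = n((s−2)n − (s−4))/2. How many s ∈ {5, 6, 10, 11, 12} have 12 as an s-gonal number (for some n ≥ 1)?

s = 5: P(5, 3) = 12. ✓
s = 6: P(6, 2) = 6 and P(6, 3) = 15; 12 is not s-gonal.
s = 10: P(10, 2) = 10 and P(10, 3) = 27; 12 is not s-gonal.
s = 11: P(11, 2) = 11 and P(11, 3) = 30; 12 is not s-gonal.
s = 12: P(12, 2) = 12. ✓
Hits: s ∈ {5, 12} → 2.

2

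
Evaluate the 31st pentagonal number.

31·(3·31 − 1)/2 = 31·92/2 = 31·46 = 1426.

1426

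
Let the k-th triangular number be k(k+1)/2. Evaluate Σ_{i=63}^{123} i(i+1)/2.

Σ i(i+1)/2 = (Σi² + Σi) / 2 over i = 63..123.
Σi = 7626 − 1953 = 5673 and Σi² = 627874 − 81375 = 546499.
(1·546499 + 1·5673) / 2 = 552172/2 = 276086.

276086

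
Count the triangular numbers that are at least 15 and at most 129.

The n-th triangular number is n(n+1)/2.
Smallest index with value ≥ 15: n = 5 (giving 15).
Largest index with value ≤ 129: n = 15 (giving 120).
Indices 5 through 15: 11 terms.

11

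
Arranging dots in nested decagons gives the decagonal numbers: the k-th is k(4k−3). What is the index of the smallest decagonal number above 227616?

239

Solve n(4n−3) > 227616 for integer n.
The largest n with value ≤ 227616 is 238 (since 225862 ≤ 227616 < 227767), so the first above is n = 239, value 227767.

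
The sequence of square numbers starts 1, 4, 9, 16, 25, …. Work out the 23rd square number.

The 23rd square number is n² with n = 23.
23² = 529.

529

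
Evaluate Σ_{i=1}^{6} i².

Σ_{i=1}^{6} i² = 6·7·13/6 = 91.

91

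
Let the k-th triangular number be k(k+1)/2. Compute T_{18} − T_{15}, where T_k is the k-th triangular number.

18·19/2 = 171 and 15·16/2 = 120.
Difference: 171 − 120 = 51.

51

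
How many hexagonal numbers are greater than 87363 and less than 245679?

141

The n-th hexagonal number is n(2n−1).
Smallest index with value > 87363: n = 210 (giving 87990).
Largest index with value < 245679: n = 350 (giving 244650).
Indices 210 through 350: 141 terms.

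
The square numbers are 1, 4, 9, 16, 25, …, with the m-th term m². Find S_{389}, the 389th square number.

151321

The 389th square number is n² with n = 389.
389² = 151321.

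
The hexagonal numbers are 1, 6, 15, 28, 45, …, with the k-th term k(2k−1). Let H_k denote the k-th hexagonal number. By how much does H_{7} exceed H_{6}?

Consecutive hexagonal numbers differ by 4n − 3: here 4·7 − 3 = 25.

25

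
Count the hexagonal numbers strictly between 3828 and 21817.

The n-th hexagonal number is n(2n−1).
Smallest index with value > 3828: n = 45 (giving 4005).
Largest index with value < 21817: n = 104 (giving 21528).
Indices 45 through 104: 60 terms.

60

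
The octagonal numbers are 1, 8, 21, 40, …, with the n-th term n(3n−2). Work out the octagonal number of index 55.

8965

55·(3·55 − 2) = 55·163 = 8965.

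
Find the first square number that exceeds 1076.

1089

Solve n² > 1076 for integer n.
The largest n with value ≤ 1076 is 32 (since 1024 ≤ 1076 < 1089), so the first above is n = 33, value 1089.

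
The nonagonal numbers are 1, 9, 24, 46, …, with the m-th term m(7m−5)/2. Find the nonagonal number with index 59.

12036

The 59th nonagonal number is n(7n−5)/2 with n = 59.
59·(7·59 − 5)/2 = 59·408/2 = 59·204 = 12036.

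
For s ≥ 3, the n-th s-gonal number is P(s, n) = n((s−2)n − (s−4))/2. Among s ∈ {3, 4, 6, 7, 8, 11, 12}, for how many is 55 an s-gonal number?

s = 3: P(3, 10) = 55. ✓
s = 4: P(4, 7) = 49 and P(4, 8) = 64; 55 is not s-gonal.
s = 6: P(6, 5) = 45 and P(6, 6) = 66; 55 is not s-gonal.
s = 7: P(7, 5) = 55. ✓
s = 8: P(8, 4) = 40 and P(8, 5) = 65; 55 is not s-gonal.
s = 11: P(11, 3) = 30 and P(11, 4) = 58; 55 is not s-gonal.
s = 12: P(12, 3) = 33 and P(12, 4) = 64; 55 is not s-gonal.
Hits: s ∈ {3, 7} → 2.

2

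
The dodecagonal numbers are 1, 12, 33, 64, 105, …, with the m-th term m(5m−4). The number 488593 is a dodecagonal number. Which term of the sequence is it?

Set n(5n−4) = 488593, giving 5n² − 4n − 488593 = 0.
The discriminant is 16 + 20·488593 = 9771876, and √9771876 = 3126.
So n = (4 + 3126) / 10 = 3130/10 = 313.

313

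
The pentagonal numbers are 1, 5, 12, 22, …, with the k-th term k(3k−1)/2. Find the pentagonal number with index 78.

9087

The 78th pentagonal number is n(3n−1)/2 with n = 78.
78·(3·78 − 1)/2 = 78·233/2 = 9087.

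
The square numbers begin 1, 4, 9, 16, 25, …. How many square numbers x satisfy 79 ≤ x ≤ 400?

12

The n-th square number is n².
Smallest index with value ≥ 79: n = 9 (giving 81).
Largest index with value ≤ 400: n = 20 (giving 400).
Indices 9 through 20: 12 terms.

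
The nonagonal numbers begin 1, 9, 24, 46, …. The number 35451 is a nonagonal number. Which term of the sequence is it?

Set n(7n−5)/2 = 35451, giving 7n² − 5n − 70902 = 0.
The discriminant is 25 + 56·35451 = 1985281, and √1985281 = 1409.
So n = (5 + 1409) / 14 = 1414/14 = 101.

101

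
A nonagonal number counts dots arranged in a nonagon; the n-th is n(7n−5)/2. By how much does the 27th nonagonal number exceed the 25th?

359

27·(7·27 − 5)/2 = 2484 and 25·(7·25 − 5)/2 = 2125.
Difference: 2484 − 2125 = 359.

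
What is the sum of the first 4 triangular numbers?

Σ i(i+1)/2 = (Σi² + Σi) / 2 over i = 1..4.
Σi = 10 and Σi² = 30.
(1·30 + 1·10) / 2 = 40/2 = 20.

20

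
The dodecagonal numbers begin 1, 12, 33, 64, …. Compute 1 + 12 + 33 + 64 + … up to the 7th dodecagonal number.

Σ i(5i−4) = 5Σi² − 4Σi over i = 1..7.
Σi = 28 and Σi² = 140.
5·140 − 4·28 = 588.

588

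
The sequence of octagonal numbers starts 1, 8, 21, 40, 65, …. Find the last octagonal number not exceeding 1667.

1541

Solve n(3n−2) ≤ 1667 for integer n.
n = 23 gives 1541 ≤ 1667, while n = 24 gives 1680 > 1667; so the answer is 1541.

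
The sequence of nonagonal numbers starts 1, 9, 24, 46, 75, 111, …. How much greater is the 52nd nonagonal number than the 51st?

358

Consecutive nonagonal numbers differ by 7n − 6: here 7·52 − 6 = 358.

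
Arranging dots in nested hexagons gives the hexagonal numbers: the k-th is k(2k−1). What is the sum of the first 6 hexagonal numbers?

Σ i(2i−1) = 2Σi² − Σi over i = 1..6.
Σi = 21 and Σi² = 91.
2·91 − 1·21 = 161.

161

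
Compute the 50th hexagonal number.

50·(2·50 − 1) = 50·99 = 4950.

4950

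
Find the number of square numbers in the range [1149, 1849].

The n-th square number is n².
Smallest index with value ≥ 1149: n = 34 (giving 1156).
Largest index with value ≤ 1849: n = 43 (giving 1849).
Indices 34 through 43: 10 terms.

10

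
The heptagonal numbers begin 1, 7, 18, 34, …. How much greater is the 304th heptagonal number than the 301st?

304·(5·304 − 3)/2 = 230584 and 301·(5·301 − 3)/2 = 226051.
Difference: 230584 − 226051 = 4533.

4533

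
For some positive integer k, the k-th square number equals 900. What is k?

We need n² = 900, so n = √900 = 30.

30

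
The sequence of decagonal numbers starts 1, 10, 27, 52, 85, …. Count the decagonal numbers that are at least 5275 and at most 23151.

The n-th decagonal number is n(4n−3).
Smallest index with value ≥ 5275: n = 37 (giving 5365).
Largest index with value ≤ 23151: n = 76 (giving 22876).
Indices 37 through 76: 40 terms.

40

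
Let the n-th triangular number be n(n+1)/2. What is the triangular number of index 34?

595

34·35/2 = 1190/2 = 595.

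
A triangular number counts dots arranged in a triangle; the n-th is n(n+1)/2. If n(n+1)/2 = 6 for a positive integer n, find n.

Set n(n+1)/2 = 6, giving n² + n − 12 = 0.
So n = (-1 + 7) / 2 = 6/2 = 3.

3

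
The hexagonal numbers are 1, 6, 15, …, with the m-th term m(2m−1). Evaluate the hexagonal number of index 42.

3486

The 42nd hexagonal number is n(2n−1) with n = 42.
42·(2·42 − 1) = 42·83 = 3486.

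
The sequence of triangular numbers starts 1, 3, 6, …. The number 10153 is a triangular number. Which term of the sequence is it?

Set n(n+1)/2 = 10153, giving n² + n − 20306 = 0.
The discriminant is 1 + 8·10153 = 81225, and √81225 = 285.
So n = (-1 + 285) / 2 = 284/2 = 142.

142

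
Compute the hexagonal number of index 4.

4·(2·4 − 1) = 4·7 = 28.

28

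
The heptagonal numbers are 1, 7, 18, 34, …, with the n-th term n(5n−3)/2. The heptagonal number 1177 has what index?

Set n(5n−3)/2 = 1177, giving 5n² − 3n − 2354 = 0.
The discriminant is 9 + 40·1177 = 47089, and √47089 = 217.
So n = (3 + 217) / 10 = 220/10 = 22.

22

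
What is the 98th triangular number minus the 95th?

98·99/2 = 4851 and 95·96/2 = 4560.
Difference: 4851 − 4560 = 291.

291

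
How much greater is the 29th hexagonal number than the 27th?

29·(2·29 − 1) = 1653 and 27·(2·27 − 1) = 1431.
Difference: 1653 − 1431 = 222.

222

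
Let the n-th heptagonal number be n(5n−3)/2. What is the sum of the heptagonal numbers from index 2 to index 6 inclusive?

195

Σ i(5i−3)/2 = (5Σi² − 3Σi) / 2 over i = 2..6.
Σi = 21 − 1 = 20 and Σi² = 91 − 1 = 90.
(5·90 − 3·20) / 2 = 390/2 = 195.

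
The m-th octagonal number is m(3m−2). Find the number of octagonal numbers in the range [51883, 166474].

104

The n-th octagonal number is n(3n−2).
Smallest index with value ≥ 51883: n = 132 (giving 52008).
Largest index with value ≤ 166474: n = 235 (giving 165205).
Indices 132 through 235: 104 terms.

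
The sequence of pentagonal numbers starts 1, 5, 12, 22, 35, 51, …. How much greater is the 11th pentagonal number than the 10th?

Consecutive pentagonal numbers differ by 3n − 2: here 3·11 − 2 = 31.

31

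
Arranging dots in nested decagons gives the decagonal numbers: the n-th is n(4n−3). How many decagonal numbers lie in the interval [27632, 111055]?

The n-th decagonal number is n(4n−3).
Smallest index with value ≥ 27632: n = 84 (giving 27972).
Largest index with value ≤ 111055: n = 167 (giving 111055).
Indices 84 through 167: 84 terms.

84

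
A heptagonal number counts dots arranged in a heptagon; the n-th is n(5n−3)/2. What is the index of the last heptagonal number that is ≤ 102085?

202

Solve n(5n−3)/2 ≤ 102085 for integer n.
n = 202 gives 101707 ≤ 102085, while n = 203 gives 102718 > 102085; so the answer is index 202.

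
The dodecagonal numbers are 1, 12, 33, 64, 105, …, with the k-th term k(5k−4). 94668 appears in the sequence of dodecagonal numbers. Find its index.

138

Set n(5n−4) = 94668, giving 5n² − 4n − 94668 = 0.
The discriminant is 16 + 20·94668 = 1893376, and √1893376 = 1376.
So n = (4 + 1376) / 10 = 1380/10 = 138.
Check: 138·(5·138 − 4) = 94668. ✓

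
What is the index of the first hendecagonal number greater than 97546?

148

Solve n(9n−7)/2 > 97546 for integer n.
The largest n with value ≤ 97546 is 147 (since 96726 ≤ 97546 < 98050), so the first above is n = 148, value 98050.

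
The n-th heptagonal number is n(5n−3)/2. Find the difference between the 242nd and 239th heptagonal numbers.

3603

242·(5·242 − 3)/2 = 146047 and 239·(5·239 − 3)/2 = 142444.
Difference: 146047 − 142444 = 3603.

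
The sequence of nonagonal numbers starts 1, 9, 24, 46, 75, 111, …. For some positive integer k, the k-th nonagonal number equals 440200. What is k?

Set n(7n−5)/2 = 440200, giving 7n² − 5n − 880400 = 0.
The discriminant is 25 + 56·440200 = 24651225, and √24651225 = 4965.
So n = (5 + 4965) / 14 = 4970/14 = 355.

355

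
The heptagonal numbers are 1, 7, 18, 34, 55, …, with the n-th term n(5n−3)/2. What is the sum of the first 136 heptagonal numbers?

2105416

Σ i(5i−3)/2 = (5Σi² − 3Σi) / 2 over i = 1..136.
Σi = 9316 and Σi² = 847756.
(5·847756 − 3·9316) / 2 = 4210832/2 = 2105416.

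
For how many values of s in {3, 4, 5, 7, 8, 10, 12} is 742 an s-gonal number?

1

s = 3: P(3, 38) = 741 and P(3, 39) = 780; 742 is not s-gonal.
s = 4: P(4, 27) = 729 and P(4, 28) = 784; 742 is not s-gonal.
s = 5: P(5, 22) = 715 and P(5, 23) = 782; 742 is not s-gonal.
s = 7: P(7, 17) = 697 and P(7, 18) = 783; 742 is not s-gonal.
s = 8: P(8, 16) = 736 and P(8, 17) = 833; 742 is not s-gonal.
s = 10: P(10, 14) = 742. ✓
s = 12: P(12, 12) = 672 and P(12, 13) = 793; 742 is not s-gonal.
Hits: s ∈ {10} → 1.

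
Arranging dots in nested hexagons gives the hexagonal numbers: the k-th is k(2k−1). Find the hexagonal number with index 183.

66795

183·(2·183 − 1) = 183·365 = 66795.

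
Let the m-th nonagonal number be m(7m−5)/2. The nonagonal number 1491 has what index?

21

Set n(7n−5)/2 = 1491, giving 7n² − 5n − 2982 = 0.
So n = (5 + 289) / 14 = 294/14 = 21.
Check: 21·(7·21 − 5)/2 = 1491. ✓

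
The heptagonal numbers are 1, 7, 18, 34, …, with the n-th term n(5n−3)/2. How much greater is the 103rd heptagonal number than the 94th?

4419

103·(5·103 − 3)/2 = 26368 and 94·(5·94 − 3)/2 = 21949.
Difference: 26368 − 21949 = 4419.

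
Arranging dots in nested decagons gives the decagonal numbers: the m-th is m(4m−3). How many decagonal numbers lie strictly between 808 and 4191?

18

The n-th decagonal number is n(4n−3).
Smallest index with value > 808: n = 15 (giving 855).
Largest index with value < 4191: n = 32 (giving 4000).
Indices 15 through 32: 18 terms.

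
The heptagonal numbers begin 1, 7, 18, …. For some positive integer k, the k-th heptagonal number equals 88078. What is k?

188

Set n(5n−3)/2 = 88078, giving 5n² − 3n − 176156 = 0.
The discriminant is 9 + 40·88078 = 3523129, and √3523129 = 1877.
So n = (3 + 1877) / 10 = 1880/10 = 188.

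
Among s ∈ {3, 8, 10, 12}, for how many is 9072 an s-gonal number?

1

s = 3: P(3, 134) = 9045 and P(3, 135) = 9180; 9072 is not s-gonal.
s = 8: P(8, 55) = 8965 and P(8, 56) = 9296; 9072 is not s-gonal.
s = 10: P(10, 48) = 9072. ✓
s = 12: P(12, 42) = 8652 and P(12, 43) = 9073; 9072 is not s-gonal.
Hits: s ∈ {10} → 1.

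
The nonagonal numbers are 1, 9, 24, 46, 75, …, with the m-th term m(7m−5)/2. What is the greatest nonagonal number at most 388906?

Solve n(7n−5)/2 ≤ 388906 for integer n.
n = 333 gives 387279 ≤ 388906, while n = 334 gives 389611 > 388906; so the answer is 387279.

387279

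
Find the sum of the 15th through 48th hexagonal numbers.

72947

Σ i(2i−1) = 2Σi² − Σi over i = 15..48.
Σi = 1176 − 105 = 1071 and Σi² = 38024 − 1015 = 37009.
2·37009 − 1·1071 = 72947.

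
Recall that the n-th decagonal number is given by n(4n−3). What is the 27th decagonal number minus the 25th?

27·(4·27 − 3) = 2835 and 25·(4·25 − 3) = 2425.
Difference: 2835 − 2425 = 410.

410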